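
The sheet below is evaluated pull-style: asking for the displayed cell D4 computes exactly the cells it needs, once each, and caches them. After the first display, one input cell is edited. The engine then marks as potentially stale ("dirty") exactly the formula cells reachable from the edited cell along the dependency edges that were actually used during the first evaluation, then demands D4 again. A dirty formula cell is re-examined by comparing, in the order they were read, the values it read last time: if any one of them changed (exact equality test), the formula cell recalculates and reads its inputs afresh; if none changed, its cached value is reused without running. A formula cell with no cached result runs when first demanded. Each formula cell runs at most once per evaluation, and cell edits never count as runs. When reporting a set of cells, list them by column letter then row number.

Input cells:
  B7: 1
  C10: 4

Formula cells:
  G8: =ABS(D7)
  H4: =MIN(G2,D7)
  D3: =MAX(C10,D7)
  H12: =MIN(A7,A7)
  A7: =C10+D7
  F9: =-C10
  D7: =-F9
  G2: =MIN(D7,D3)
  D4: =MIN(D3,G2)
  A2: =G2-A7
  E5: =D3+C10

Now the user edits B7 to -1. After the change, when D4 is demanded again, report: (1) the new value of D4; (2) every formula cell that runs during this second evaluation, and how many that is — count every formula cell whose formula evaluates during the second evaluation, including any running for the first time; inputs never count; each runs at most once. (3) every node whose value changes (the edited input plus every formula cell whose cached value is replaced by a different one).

Demanding D4 again yields 4.
0 formula cells run: none.
The nodes whose values change: B7.
Note the shortcut — nothing in the graph depends on B7 at all, so no recomputation happens.

First demand of the output computes:
  F9 = -(4) = -4
  D7 = -(-4) = 4
  D3 = MAX(4, 4) = 4
  G2 = MIN(4, 4) = 4
  D4 = MIN(4, 4) = 4

After the edit, cleaning proceeds:
  no node depends on B7 at all; the second demand re-runs nothing.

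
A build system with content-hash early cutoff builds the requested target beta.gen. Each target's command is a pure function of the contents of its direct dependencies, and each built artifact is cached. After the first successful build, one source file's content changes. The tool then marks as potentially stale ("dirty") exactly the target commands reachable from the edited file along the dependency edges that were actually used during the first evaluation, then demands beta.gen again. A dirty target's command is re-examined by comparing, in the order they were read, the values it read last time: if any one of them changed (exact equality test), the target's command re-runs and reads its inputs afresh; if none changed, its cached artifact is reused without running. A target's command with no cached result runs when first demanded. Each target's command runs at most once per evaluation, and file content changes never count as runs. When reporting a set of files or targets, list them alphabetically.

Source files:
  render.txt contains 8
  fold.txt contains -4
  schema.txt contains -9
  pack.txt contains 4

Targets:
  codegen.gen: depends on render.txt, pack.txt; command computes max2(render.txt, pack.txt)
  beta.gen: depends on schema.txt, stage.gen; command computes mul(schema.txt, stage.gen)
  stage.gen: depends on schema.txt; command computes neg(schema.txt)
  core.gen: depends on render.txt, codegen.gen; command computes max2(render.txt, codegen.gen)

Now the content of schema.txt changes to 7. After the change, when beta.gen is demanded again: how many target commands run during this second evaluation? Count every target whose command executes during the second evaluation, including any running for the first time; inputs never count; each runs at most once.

Target commands that run: beta.gen, stage.gen — 2 in total.

First evaluation (everything demanded from the output):
  stage.gen = neg(-9) = 9
  beta.gen = mul(-9, 9) = -81

Propagation after the edit:
  stage.gen: runs — schema.txt -9->7; result -7.
  beta.gen: runs — schema.txt -9->7; stage.gen 9->-7; result -49.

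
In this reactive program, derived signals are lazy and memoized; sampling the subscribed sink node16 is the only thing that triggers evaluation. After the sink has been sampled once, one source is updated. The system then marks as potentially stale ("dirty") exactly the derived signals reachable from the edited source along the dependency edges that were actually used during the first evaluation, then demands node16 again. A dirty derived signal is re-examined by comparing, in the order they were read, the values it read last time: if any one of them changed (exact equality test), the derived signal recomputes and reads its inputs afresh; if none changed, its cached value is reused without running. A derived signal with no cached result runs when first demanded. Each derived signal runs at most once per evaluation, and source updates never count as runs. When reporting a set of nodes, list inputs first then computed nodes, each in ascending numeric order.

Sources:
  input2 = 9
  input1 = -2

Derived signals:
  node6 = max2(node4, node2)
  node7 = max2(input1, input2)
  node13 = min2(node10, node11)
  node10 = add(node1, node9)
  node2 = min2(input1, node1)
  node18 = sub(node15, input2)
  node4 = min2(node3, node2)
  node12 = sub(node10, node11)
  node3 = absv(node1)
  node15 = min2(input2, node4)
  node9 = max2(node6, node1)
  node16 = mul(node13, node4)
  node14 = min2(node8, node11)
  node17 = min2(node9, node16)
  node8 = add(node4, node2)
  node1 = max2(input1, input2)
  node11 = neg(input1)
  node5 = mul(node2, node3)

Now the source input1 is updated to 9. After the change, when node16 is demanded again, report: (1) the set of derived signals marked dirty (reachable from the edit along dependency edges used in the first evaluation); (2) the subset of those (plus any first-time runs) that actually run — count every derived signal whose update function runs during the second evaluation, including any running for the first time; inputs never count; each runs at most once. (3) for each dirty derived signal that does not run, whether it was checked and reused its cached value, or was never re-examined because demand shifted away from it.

The edit dirties: node1, node2, node3, node4, node6, node9, node10, node11, node13, node16.
8 derived signals run: node1, node2, node4, node6, node9, node11, node13, node16.
Cache hits after checking: node3, node10.
Note where the cutoff bites: node3 is checked, finds nothing changed, and keeps its cache.

First demand of the output computes:
  node1 = max2(-2, 9) = 9
  node2 = min2(-2, 9) = -2
  node3 = absv(9) = 9
  node4 = min2(9, -2) = -2
  node6 = max2(-2, -2) = -2
  node9 = max2(-2, 9) = 9
  node10 = add(9, 9) = 18
  node11 = neg(-2) = 2
  node13 = min2(18, 2) = 2
  node16 = mul(2, -2) = -4

After the edit, cleaning proceeds:
  node1: a read changed (input1 -2->9) — executes, giving 9 — identical to its old value.
  node2: a read changed (input1 -2->9) — executes, giving 9.
  node3: dirty, but its reads are unchanged (node1 unchanged); cached 9 stands.
  node4: a read changed (node2 -2->9) — executes, giving 9.
  node6: a read changed (node4 -2->9; node2 -2->9) — executes, giving 9.
  node9: a read changed (node6 -2->9) — executes, giving 9 — identical to its old value.
  node10: dirty, but its reads are unchanged (node1 unchanged, node9 unchanged); cached 18 stands.
  node11: a read changed (input1 -2->9) — executes, giving -9.
  node13: a read changed (node11 2->-9) — executes, giving -9.
  node16: a read changed (node13 2->-9; node4 -2->9) — executes, giving -81.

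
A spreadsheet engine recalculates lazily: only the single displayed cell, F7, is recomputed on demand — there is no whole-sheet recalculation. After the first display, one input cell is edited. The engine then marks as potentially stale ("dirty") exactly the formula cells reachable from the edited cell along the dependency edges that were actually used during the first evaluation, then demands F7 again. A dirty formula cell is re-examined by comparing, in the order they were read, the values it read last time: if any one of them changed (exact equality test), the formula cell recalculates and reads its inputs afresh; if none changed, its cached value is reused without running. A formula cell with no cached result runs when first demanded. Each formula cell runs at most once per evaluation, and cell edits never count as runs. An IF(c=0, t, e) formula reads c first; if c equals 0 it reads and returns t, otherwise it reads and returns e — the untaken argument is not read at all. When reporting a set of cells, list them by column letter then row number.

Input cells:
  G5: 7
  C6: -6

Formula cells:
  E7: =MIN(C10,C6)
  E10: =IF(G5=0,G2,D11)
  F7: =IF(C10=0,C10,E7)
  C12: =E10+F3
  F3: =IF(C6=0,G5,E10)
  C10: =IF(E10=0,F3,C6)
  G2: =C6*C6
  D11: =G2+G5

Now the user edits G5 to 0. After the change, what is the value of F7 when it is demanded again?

New value of F7: -6.
Key observation: a condition flipped, so demand moved to the other branch — D11 is never re-examined.

First evaluation (everything demanded from the output):
  G2 = -6 * -6 = 36
  D11 = 36 + 7 = 43
  E10 = IF(G5=0: G5=7 -> else branch D11) = 43
  C10 = IF(E10=0: E10=43 -> else branch C6) = -6
  E7 = MIN(-6, -6) = -6
  F7 = IF(C10=0: C10=-6 -> else branch E7) = -6

Propagation after the edit:
  D11: marked dirty but never re-examined — demand shifted away from it.
  E10: runs — G5 7->0; result 36.
  C10: runs — E10 43->36; result -6 (same value as before).
  E7: checked — values it read are unchanged (C10 unchanged, C6 unchanged); reused cached -6 without running.
  F7: checked — values it read are unchanged (C10 unchanged, E7 unchanged); reused cached -6 without running.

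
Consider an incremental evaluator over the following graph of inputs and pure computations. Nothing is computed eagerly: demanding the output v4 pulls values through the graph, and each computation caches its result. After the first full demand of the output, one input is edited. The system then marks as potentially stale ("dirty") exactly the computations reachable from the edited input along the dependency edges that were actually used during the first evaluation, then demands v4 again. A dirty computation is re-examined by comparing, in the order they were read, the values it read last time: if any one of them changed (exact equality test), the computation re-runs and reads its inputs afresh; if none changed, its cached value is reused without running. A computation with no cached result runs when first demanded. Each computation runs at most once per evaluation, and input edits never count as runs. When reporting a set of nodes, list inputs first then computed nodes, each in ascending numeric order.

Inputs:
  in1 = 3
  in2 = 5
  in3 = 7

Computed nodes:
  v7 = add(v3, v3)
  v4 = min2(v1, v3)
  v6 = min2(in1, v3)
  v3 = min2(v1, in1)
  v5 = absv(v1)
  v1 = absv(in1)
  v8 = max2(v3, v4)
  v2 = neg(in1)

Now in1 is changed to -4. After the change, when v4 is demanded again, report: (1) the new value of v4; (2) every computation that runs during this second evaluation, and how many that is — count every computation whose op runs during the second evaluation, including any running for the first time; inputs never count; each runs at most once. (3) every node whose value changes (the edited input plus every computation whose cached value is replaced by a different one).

v4 now evaluates to -4.
Run set: v1, v3, v4 (3 run).
Changed values: in1, v1, v3, v4.

Initial pass — values computed on the first demand:
  v1 = absv(3) = 3
  v3 = min2(3, 3) = 3
  v4 = min2(3, 3) = 3

Second demand — change propagation:
  v1: re-runs because in1 3->-4; new result 4.
  v3: re-runs because v1 3->4; in1 3->-4; new result -4.
  v4: re-runs because v1 3->4; v3 3->-4; new result -4.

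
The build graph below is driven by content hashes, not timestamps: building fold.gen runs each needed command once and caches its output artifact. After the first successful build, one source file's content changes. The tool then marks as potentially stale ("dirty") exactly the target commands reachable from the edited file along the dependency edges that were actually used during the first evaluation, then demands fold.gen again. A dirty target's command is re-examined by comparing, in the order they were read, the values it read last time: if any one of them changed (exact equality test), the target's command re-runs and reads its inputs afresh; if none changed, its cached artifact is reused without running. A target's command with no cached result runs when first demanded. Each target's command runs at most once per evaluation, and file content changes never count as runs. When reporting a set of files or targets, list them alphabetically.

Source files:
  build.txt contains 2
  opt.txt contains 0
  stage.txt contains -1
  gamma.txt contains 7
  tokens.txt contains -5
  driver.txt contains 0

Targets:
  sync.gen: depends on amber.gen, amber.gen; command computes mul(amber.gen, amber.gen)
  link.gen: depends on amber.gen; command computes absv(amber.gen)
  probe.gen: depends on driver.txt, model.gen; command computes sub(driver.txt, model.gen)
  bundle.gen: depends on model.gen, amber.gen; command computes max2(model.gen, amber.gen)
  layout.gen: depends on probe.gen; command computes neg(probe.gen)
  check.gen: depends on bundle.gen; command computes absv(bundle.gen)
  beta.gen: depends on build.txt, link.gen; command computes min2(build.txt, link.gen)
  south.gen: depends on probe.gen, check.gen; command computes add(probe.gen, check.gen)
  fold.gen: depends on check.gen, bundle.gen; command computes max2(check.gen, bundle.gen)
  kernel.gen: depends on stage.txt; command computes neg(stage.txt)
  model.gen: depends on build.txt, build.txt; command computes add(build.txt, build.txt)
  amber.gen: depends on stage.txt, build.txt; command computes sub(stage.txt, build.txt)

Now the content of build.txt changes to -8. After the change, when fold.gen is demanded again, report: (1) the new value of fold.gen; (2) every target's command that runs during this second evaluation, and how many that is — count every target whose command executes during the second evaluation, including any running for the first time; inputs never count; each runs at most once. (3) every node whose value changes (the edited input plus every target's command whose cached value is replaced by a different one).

Initial pass — values computed on the first demand:
  amber.gen = sub(-1, 2) = -3
  model.gen = add(2, 2) = 4
  bundle.gen = max2(4, -3) = 4
  check.gen = absv(4) = 4
  fold.gen = max2(4, 4) = 4

Second demand — change propagation:
  amber.gen: re-runs because build.txt 2->-8; new result 7.
  model.gen: re-runs because build.txt 2->-8; build.txt 2->-8; new result -16.
  bundle.gen: re-runs because model.gen 4->-16; amber.gen -3->7; new result 7.
  check.gen: re-runs because bundle.gen 4->7; new result 7.
  fold.gen: re-runs because check.gen 4->7; bundle.gen 4->7; new result 7.

fold.gen now evaluates to 7.
Run set: amber.gen, bundle.gen, check.gen, fold.gen, model.gen (5 run).
Changed values: amber.gen, build.txt, bundle.gen, check.gen, fold.gen, model.gen.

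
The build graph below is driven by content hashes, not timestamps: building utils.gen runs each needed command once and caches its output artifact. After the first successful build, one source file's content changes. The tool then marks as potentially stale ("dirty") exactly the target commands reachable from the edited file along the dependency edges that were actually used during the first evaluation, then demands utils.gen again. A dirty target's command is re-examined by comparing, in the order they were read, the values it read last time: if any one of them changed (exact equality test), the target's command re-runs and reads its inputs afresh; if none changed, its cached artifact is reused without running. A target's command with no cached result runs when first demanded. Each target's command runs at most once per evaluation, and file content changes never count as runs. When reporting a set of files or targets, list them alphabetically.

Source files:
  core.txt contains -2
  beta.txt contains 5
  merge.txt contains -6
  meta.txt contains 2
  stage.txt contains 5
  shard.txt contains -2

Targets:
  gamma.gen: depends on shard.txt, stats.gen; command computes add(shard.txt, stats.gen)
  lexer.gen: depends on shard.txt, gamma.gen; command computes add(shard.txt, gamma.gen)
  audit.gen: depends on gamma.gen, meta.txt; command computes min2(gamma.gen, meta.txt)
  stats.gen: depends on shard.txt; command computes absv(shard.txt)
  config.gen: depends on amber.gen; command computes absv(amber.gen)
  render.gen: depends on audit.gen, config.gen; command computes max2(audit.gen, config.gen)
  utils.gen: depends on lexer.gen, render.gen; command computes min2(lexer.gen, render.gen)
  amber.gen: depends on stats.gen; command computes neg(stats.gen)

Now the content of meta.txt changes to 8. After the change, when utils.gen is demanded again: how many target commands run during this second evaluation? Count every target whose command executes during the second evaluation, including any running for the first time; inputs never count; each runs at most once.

Run set: audit.gen (1 run).
The important point: audit.gen recomputes to an identical value, and the output ends up unchanged.

Initial pass — values computed on the first demand:
  stats.gen = absv(-2) = 2
  amber.gen = neg(2) = -2
  config.gen = absv(-2) = 2
  gamma.gen = add(-2, 2) = 0
  audit.gen = min2(0, 2) = 0
  lexer.gen = add(-2, 0) = -2
  render.gen = max2(0, 2) = 2
  utils.gen = min2(-2, 2) = -2

Second demand — change propagation:
  audit.gen: re-runs because meta.txt 2->8; new result 0 (unchanged).
  render.gen: re-examined; everything it read last time is the same (audit.gen unchanged, config.gen unchanged) — cache 2 kept, no run.
  utils.gen: re-examined; everything it read last time is the same (lexer.gen unchanged, render.gen unchanged) — cache -2 kept, no run.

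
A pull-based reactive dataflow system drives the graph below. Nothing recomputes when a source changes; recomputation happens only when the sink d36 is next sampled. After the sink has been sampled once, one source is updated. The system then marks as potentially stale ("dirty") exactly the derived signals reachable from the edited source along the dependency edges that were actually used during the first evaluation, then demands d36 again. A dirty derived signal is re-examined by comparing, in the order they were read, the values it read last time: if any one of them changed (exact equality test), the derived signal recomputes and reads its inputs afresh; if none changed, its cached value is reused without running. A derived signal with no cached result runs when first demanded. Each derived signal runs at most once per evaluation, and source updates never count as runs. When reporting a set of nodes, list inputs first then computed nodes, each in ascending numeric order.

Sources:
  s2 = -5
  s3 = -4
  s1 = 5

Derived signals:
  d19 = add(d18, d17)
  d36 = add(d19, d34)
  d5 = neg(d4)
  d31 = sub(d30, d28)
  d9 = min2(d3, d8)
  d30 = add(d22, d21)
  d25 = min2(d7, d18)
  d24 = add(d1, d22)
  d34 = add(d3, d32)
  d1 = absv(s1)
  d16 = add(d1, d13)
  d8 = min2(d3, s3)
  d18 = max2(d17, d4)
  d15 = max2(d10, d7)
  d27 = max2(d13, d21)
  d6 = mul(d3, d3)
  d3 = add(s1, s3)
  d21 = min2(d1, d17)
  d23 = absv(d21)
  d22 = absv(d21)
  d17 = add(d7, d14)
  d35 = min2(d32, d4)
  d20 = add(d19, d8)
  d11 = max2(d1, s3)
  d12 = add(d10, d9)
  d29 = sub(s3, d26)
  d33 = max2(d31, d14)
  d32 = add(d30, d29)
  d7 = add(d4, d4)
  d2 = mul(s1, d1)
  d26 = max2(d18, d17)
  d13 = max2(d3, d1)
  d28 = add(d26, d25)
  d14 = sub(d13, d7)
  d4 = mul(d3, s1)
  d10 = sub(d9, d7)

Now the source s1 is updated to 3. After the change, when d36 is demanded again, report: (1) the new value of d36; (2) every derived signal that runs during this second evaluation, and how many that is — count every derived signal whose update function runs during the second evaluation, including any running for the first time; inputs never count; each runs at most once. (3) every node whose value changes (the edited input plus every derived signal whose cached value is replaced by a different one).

First evaluation (everything demanded from the output):
  d1 = absv(5) = 5
  d3 = add(5, -4) = 1
  d4 = mul(1, 5) = 5
  d7 = add(5, 5) = 10
  d13 = max2(1, 5) = 5
  d14 = sub(5, 10) = -5
  d17 = add(10, -5) = 5
  d18 = max2(5, 5) = 5
  d19 = add(5, 5) = 10
  d21 = min2(5, 5) = 5
  d22 = absv(5) = 5
  d26 = max2(5, 5) = 5
  d29 = sub(-4, 5) = -9
  d30 = add(5, 5) = 10
  d32 = add(10, -9) = 1
  d34 = add(1, 1) = 2
  d36 = add(10, 2) = 12

Propagation after the edit:
  d1: runs — s1 5->3; result 3.
  d3: runs — s1 5->3; result -1.
  d4: runs — d3 1->-1; s1 5->3; result -3.
  d7: runs — d4 5->-3; d4 5->-3; result -6.
  d13: runs — d3 1->-1; d1 5->3; result 3.
  d14: runs — d13 5->3; d7 10->-6; result 9.
  d17: runs — d7 10->-6; d14 -5->9; result 3.
  d18: runs — d17 5->3; d4 5->-3; result 3.
  d19: runs — d18 5->3; d17 5->3; result 6.
  d21: runs — d1 5->3; d17 5->3; result 3.
  d22: runs — d21 5->3; result 3.
  d26: runs — d18 5->3; d17 5->3; result 3.
  d29: runs — d26 5->3; result -7.
  d30: runs — d22 5->3; d21 5->3; result 6.
  d32: runs — d30 10->6; d29 -9->-7; result -1.
  d34: runs — d3 1->-1; d32 1->-1; result -2.
  d36: runs — d19 10->6; d34 2->-2; result 4.

New value of d36: 4.
Derived signals that run: d1, d3, d4, d7, d13, d14, d17, d18, d19, d21, d22, d26, d29, d30, d32, d34, d36 — 17 in total.
Values that change: s1, d1, d3, d4, d7, d13, d14, d17, d18, d19, d21, d22, d26, d29, d30, d32, d34, d36.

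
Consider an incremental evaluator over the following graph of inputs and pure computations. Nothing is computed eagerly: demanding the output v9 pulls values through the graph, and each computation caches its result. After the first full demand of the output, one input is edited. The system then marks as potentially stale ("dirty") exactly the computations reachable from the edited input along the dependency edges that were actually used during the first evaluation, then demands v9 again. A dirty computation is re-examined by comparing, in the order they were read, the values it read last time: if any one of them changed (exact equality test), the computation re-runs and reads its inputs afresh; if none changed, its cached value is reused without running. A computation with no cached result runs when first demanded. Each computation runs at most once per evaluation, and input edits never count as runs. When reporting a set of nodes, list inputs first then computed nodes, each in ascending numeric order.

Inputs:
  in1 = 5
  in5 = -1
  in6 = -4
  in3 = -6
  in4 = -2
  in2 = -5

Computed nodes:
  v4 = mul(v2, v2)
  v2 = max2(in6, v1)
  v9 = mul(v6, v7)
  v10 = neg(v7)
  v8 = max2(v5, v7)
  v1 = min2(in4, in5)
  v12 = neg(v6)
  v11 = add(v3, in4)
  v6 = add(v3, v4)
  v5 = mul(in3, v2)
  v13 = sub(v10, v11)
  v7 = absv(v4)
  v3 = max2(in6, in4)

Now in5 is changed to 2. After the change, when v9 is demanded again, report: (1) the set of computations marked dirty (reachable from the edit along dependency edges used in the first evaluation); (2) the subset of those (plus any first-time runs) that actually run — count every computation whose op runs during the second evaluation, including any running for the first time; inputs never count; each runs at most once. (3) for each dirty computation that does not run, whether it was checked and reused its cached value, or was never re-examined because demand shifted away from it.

Initial pass — values computed on the first demand:
  v1 = min2(-2, -1) = -2
  v2 = max2(-4, -2) = -2
  v3 = max2(-4, -2) = -2
  v4 = mul(-2, -2) = 4
  v6 = add(-2, 4) = 2
  v7 = absv(4) = 4
  v9 = mul(2, 4) = 8

Second demand — change propagation:
  v1: re-runs because in5 -1->2; new result -2 (unchanged).
  v2: re-examined; everything it read last time is the same (in6 unchanged, v1 unchanged) — cache -2 kept, no run.
  v4: re-examined; everything it read last time is the same (v2 unchanged, v2 unchanged) — cache 4 kept, no run.
  v6: re-examined; everything it read last time is the same (v3 unchanged, v4 unchanged) — cache 2 kept, no run.
  v7: re-examined; everything it read last time is the same (v4 unchanged) — cache 4 kept, no run.
  v9: re-examined; everything it read last time is the same (v6 unchanged, v7 unchanged) — cache 8 kept, no run.

The important point: v1 recomputes to an identical value, and the output ends up unchanged.

Dirty set: v1, v2, v4, v6, v7, v9.
Run set: v1 (1 run).
Re-examined without running (cache reused): v2, v4, v6, v7, v9.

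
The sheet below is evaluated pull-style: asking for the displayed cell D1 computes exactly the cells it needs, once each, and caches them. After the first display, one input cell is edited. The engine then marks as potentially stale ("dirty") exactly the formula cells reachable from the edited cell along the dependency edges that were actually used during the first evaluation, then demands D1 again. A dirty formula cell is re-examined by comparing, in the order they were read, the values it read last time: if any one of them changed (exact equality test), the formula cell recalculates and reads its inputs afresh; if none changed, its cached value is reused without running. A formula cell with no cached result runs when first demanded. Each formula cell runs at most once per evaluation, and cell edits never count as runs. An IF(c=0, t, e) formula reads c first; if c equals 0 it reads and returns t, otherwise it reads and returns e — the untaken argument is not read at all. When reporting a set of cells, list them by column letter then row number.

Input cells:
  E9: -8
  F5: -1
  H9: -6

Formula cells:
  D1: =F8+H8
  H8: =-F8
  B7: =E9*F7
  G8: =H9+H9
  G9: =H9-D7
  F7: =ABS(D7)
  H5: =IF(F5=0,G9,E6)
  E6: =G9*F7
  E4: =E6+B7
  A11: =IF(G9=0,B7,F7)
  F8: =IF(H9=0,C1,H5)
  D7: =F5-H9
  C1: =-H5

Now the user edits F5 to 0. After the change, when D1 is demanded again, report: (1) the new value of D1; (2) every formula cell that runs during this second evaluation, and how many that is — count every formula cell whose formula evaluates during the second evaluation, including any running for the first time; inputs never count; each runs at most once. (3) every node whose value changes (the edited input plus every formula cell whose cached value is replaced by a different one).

Demanding D1 again yields 0.
6 formula cells run: D1, D7, F8, G9, H5, H8.
The nodes whose values change: D7, F5, F8, G9, H5, H8.
Note the branch switch — demand abandons E6, F7, which are never re-examined.

First demand of the output computes:
  D7 = -1 - -6 = 5
  F7 = ABS(5) = 5
  G9 = -6 - 5 = -11
  E6 = -11 * 5 = -55
  H5 = IF(F5=0: F5=-1 -> else branch E6) = -55
  F8 = IF(H9=0: H9=-6 -> else branch H5) = -55
  H8 = -(-55) = 55
  D1 = -55 + 55 = 0

After the edit, cleaning proceeds:
  D7: a read changed (F5 -1->0) — executes, giving 6.
  F7: stays stale; no demand reaches it after the flip.
  G9: a read changed (D7 5->6) — executes, giving -12.
  E6: stays stale; no demand reaches it after the flip.
  H5: a read changed (F5 -1->0) — executes, giving -12.
  F8: a read changed (H5 -55->-12) — executes, giving -12.
  H8: a read changed (F8 -55->-12) — executes, giving 12.
  D1: a read changed (F8 -55->-12; H8 55->12) — executes, giving 0 — identical to its old value.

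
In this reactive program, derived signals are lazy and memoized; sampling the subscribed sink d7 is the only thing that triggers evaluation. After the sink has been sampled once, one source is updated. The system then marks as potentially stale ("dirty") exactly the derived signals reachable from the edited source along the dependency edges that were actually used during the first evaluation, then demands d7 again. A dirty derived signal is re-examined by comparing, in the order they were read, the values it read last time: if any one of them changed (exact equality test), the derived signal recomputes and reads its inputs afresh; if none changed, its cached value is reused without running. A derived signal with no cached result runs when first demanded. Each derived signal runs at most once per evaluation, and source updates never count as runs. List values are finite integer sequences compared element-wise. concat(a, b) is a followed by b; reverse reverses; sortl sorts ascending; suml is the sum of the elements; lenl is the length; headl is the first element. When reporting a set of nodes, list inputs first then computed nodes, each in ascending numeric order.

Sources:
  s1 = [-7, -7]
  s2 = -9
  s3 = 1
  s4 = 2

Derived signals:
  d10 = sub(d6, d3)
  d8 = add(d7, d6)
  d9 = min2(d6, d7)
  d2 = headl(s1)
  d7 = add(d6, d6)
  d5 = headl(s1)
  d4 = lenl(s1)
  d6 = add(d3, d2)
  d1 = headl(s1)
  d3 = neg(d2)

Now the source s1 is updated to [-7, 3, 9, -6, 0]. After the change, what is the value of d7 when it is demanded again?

Demanding d7 again yields 0.
Note the absorption at d2: it re-runs yet its value is the same, leaving the output's value untouched.

First demand of the output computes:
  d2 = headl([-7, -7]) = -7
  d3 = neg(-7) = 7
  d6 = add(7, -7) = 0
  d7 = add(0, 0) = 0

After the edit, cleaning proceeds:
  d2: a read changed (s1 [-7, -7]->[-7, 3, 9, -6, 0]) — executes, giving -7 — identical to its old value.
  d3: dirty, but its reads are unchanged (d2 unchanged); cached 7 stands.
  d6: dirty, but its reads are unchanged (d3 unchanged, d2 unchanged); cached 0 stands.
  d7: dirty, but its reads are unchanged (d6 unchanged, d6 unchanged); cached 0 stands.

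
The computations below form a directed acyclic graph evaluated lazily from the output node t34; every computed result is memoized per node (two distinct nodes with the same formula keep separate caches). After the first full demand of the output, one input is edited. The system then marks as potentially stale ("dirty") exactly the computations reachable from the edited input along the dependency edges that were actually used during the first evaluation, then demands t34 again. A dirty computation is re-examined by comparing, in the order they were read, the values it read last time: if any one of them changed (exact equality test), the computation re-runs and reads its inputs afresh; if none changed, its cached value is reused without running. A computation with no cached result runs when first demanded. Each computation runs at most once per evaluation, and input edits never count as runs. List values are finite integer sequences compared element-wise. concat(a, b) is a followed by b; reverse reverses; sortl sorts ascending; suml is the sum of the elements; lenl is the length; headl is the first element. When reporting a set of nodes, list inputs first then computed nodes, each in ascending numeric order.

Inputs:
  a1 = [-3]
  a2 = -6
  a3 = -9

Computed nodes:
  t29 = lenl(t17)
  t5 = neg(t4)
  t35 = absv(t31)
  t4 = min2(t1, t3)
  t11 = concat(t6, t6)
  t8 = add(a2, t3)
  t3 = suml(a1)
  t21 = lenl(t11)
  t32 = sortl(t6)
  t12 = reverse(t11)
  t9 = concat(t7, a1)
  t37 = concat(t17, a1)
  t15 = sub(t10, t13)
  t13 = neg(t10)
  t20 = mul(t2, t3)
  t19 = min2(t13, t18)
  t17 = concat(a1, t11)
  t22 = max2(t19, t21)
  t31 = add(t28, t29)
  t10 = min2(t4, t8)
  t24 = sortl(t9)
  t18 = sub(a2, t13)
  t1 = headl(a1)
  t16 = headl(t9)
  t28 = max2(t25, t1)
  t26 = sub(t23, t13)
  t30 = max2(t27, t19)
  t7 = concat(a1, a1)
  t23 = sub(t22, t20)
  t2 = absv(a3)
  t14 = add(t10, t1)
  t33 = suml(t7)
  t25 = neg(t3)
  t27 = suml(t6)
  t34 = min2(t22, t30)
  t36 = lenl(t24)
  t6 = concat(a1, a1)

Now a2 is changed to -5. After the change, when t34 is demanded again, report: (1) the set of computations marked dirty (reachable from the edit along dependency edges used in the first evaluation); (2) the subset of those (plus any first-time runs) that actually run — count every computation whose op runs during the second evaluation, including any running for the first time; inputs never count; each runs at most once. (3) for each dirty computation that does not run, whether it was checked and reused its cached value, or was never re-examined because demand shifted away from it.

The edit dirties: t8, t10, t13, t18, t19, t22, t30, t34.
7 computations run: t8, t10, t13, t18, t19, t22, t30.
Cache hits after checking: t34.
Note where the cutoff bites: t34 is checked, finds nothing changed, and keeps its cache.

First demand of the output computes:
  t1 = headl([-3]) = -3
  t3 = suml([-3]) = -3
  t4 = min2(-3, -3) = -3
  t6 = concat([-3], [-3]) = [-3, -3]
  t8 = add(-6, -3) = -9
  t10 = min2(-3, -9) = -9
  t11 = concat([-3, -3], [-3, -3]) = [-3, -3, -3, -3]
  t13 = neg(-9) = 9
  t18 = sub(-6, 9) = -15
  t19 = min2(9, -15) = -15
  t21 = lenl([-3, -3, -3, -3]) = 4
  t22 = max2(-15, 4) = 4
  t27 = suml([-3, -3]) = -6
  t30 = max2(-6, -15) = -6
  t34 = min2(4, -6) = -6

After the edit, cleaning proceeds:
  t8: a read changed (a2 -6->-5) — executes, giving -8.
  t10: a read changed (t8 -9->-8) — executes, giving -8.
  t13: a read changed (t10 -9->-8) — executes, giving 8.
  t18: a read changed (a2 -6->-5; t13 9->8) — executes, giving -13.
  t19: a read changed (t13 9->8; t18 -15->-13) — executes, giving -13.
  t22: a read changed (t19 -15->-13) — executes, giving 4 — identical to its old value.
  t30: a read changed (t19 -15->-13) — executes, giving -6 — identical to its old value.
  t34: dirty, but its reads are unchanged (t22 unchanged, t30 unchanged); cached -6 stands.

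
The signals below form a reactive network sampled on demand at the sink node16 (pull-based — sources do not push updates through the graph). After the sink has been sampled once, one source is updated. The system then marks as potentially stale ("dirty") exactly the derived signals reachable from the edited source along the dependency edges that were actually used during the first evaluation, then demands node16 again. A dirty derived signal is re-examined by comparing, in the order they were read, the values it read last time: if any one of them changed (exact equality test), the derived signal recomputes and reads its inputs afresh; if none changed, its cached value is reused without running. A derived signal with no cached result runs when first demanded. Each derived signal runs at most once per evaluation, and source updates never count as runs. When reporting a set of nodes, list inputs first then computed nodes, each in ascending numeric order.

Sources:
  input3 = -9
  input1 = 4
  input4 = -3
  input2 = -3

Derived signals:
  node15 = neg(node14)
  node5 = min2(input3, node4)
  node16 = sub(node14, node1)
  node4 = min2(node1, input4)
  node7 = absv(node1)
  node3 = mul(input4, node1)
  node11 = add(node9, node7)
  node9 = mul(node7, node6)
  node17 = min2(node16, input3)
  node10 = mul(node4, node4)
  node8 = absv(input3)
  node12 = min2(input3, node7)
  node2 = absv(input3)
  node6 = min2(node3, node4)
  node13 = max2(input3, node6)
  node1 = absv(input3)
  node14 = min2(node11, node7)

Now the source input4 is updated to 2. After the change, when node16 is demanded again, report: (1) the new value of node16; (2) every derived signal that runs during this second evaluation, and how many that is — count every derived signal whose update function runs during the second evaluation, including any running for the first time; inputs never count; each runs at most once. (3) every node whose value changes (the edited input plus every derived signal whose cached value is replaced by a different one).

node16 now evaluates to 0.
Run set: node3, node4, node6, node9, node11, node14, node16 (7 run).
Changed values: input4, node3, node4, node6, node9, node11, node14, node16.

Initial pass — values computed on the first demand:
  node1 = absv(-9) = 9
  node3 = mul(-3, 9) = -27
  node4 = min2(9, -3) = -3
  node6 = min2(-27, -3) = -27
  node7 = absv(9) = 9
  node9 = mul(9, -27) = -243
  node11 = add(-243, 9) = -234
  node14 = min2(-234, 9) = -234
  node16 = sub(-234, 9) = -243

Second demand — change propagation:
  node3: re-runs because input4 -3->2; new result 18.
  node4: re-runs because input4 -3->2; new result 2.
  node6: re-runs because node3 -27->18; node4 -3->2; new result 2.
  node9: re-runs because node6 -27->2; new result 18.
  node11: re-runs because node9 -243->18; new result 27.
  node14: re-runs because node11 -234->27; new result 9.
  node16: re-runs because node14 -234->9; new result 0.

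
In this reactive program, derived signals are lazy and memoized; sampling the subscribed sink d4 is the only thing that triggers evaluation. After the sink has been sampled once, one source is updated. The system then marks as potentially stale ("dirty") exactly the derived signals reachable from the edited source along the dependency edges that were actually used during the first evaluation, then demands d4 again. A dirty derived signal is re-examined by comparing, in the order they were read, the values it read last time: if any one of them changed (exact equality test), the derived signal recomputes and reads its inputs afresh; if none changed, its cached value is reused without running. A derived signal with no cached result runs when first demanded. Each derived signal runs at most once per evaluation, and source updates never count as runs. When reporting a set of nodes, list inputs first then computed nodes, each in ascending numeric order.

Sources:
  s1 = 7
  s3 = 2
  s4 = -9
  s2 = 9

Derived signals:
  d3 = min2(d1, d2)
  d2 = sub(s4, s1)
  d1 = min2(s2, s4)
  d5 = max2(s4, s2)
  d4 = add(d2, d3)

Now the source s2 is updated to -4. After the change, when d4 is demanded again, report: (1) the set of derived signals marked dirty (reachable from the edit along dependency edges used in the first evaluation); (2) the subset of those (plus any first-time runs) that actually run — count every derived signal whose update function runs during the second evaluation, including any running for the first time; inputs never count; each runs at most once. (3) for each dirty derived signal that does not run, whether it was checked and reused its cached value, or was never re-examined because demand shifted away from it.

The edit dirties: d1, d3, d4.
1 derived signals run: d1.
Cache hits after checking: d3, d4.
Note the absorption at d1: it re-runs yet its value is the same, leaving the output's value untouched.

First demand of the output computes:
  d1 = min2(9, -9) = -9
  d2 = sub(-9, 7) = -16
  d3 = min2(-9, -16) = -16
  d4 = add(-16, -16) = -32

After the edit, cleaning proceeds:
  d1: a read changed (s2 9->-4) — executes, giving -9 — identical to its old value.
  d3: dirty, but its reads are unchanged (d1 unchanged, d2 unchanged); cached -16 stands.
  d4: dirty, but its reads are unchanged (d2 unchanged, d3 unchanged); cached -32 stands.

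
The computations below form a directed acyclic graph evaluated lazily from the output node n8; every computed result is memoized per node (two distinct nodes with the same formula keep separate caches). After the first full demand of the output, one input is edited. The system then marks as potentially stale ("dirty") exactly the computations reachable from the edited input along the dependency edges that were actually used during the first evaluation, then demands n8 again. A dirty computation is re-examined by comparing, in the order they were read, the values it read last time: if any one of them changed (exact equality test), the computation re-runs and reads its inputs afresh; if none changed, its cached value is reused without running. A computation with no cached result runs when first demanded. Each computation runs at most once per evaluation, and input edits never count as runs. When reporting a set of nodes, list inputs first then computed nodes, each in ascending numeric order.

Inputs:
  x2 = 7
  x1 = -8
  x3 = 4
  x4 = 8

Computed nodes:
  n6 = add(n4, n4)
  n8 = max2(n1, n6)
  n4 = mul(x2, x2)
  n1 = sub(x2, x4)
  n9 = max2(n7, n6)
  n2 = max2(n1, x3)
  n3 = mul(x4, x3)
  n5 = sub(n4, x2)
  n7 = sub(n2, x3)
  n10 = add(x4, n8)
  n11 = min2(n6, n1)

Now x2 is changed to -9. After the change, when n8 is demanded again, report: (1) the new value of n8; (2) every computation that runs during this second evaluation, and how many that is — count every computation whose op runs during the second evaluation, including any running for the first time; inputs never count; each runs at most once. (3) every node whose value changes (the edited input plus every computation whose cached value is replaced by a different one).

First demand of the output computes:
  n1 = sub(7, 8) = -1
  n4 = mul(7, 7) = 49
  n6 = add(49, 49) = 98
  n8 = max2(-1, 98) = 98

After the edit, cleaning proceeds:
  n1: a read changed (x2 7->-9) — executes, giving -17.
  n4: a read changed (x2 7->-9; x2 7->-9) — executes, giving 81.
  n6: a read changed (n4 49->81; n4 49->81) — executes, giving 162.
  n8: a read changed (n1 -1->-17; n6 98->162) — executes, giving 162.

Demanding n8 again yields 162.
4 computations run: n1, n4, n6, n8.
The nodes whose values change: x2, n1, n4, n6, n8.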